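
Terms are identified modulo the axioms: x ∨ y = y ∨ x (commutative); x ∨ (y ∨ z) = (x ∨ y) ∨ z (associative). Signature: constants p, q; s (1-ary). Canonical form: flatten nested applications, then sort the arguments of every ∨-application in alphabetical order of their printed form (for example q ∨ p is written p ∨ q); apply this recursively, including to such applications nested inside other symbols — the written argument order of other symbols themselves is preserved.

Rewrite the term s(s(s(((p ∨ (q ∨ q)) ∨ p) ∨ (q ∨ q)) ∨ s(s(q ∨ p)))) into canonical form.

Answer: s(s(s(p ∨ p ∨ q ∨ q ∨ q ∨ q) ∨ s(s(p ∨ q))))

Derivation:
Focus inside:  s(((p ∨ (q ∨ q)) ∨ p) ∨ (q ∨ q)) ∨ s(s(q ∨ p))
Inside:  s(((p ∨ (q ∨ q)) ∨ p) ∨ (q ∨ q))  →  s(p ∨ p ∨ q ∨ q ∨ q ∨ q)
Simplify inside:  s(s(q ∨ p))  →  s(s(p ∨ q))
Order the arguments:  s(p ∨ p ∨ q ∨ q ∨ q ∨ q) ∨ s(s(p ∨ q))
Reassemble:  s(s(s(p ∨ p ∨ q ∨ q ∨ q ∨ q) ∨ s(s(p ∨ q))))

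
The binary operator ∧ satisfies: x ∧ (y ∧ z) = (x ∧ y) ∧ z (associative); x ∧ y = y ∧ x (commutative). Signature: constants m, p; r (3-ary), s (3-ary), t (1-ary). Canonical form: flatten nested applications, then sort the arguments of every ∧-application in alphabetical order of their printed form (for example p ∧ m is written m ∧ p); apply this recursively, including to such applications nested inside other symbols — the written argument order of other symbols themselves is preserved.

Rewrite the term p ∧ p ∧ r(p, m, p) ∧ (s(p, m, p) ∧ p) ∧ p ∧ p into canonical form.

Flatten:  p ∧ p ∧ r(p, m, p) ∧ s(p, m, p) ∧ p ∧ p ∧ p
Order the arguments:  p ∧ p ∧ p ∧ p ∧ p ∧ r(p, m, p) ∧ s(p, m, p)

Answer: p ∧ p ∧ p ∧ p ∧ p ∧ r(p, m, p) ∧ s(p, m, p)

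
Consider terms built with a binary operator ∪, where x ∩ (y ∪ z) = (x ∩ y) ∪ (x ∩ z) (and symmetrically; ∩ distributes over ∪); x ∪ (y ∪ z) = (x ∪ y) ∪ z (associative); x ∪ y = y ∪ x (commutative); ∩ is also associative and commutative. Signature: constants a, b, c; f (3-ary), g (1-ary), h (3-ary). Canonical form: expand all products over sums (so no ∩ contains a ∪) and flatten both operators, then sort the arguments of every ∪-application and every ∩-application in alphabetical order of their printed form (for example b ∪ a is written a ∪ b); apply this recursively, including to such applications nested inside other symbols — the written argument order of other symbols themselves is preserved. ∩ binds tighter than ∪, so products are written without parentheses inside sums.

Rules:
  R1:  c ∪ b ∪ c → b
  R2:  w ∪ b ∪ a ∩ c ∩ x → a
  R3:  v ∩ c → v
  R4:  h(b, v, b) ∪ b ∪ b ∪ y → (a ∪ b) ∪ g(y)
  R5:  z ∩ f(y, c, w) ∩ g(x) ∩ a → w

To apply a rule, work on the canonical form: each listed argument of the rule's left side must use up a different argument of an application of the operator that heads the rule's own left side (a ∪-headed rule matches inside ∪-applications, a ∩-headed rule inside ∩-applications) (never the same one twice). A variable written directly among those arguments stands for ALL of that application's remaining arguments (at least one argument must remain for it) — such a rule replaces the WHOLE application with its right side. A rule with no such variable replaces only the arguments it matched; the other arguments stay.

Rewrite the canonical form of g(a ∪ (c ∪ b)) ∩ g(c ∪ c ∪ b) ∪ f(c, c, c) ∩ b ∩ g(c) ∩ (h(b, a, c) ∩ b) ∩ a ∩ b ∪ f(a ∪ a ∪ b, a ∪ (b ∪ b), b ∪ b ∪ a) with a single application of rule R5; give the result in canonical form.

Canonical form:  a ∩ b ∩ b ∩ b ∩ f(c, c, c) ∩ g(c) ∩ h(b, a, c) ∪ f(a ∪ a ∪ b, a ∪ b ∪ b, a ∪ b ∪ b) ∪ g(a ∪ b ∪ c) ∩ g(b ∪ c ∪ c)
Apply R5:  consuming a, f(c, c, c), g(c);  w := c, x := c, y := c, z := b ∩ b ∩ b ∩ h(b, a, c)
Every leftover argument binds to the variable; the entire application is replaced.
New term:  c ∪ f(a ∪ a ∪ b, a ∪ b ∪ b, a ∪ b ∪ b) ∪ g(a ∪ b ∪ c) ∩ g(b ∪ c ∪ c)

Answer: c ∪ f(a ∪ a ∪ b, a ∪ b ∪ b, a ∪ b ∪ b) ∪ g(a ∪ b ∪ c) ∩ g(b ∪ c ∪ c)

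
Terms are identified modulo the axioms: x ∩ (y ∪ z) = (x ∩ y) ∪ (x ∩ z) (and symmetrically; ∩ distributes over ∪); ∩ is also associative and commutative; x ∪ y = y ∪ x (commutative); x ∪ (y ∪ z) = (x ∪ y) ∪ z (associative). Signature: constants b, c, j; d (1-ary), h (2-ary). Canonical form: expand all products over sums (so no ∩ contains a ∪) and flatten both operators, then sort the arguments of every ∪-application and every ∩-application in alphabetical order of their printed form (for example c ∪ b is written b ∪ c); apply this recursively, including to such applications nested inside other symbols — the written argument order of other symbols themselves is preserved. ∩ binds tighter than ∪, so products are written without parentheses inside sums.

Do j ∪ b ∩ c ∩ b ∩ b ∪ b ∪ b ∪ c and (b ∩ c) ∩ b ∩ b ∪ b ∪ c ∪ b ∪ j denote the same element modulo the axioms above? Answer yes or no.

Left:  j ∪ b ∩ c ∩ b ∩ b ∪ b ∪ b ∪ c
  Flatten:  j ∪ b ∩ b ∩ b ∩ c ∪ b ∪ b ∪ c
  Sort arguments:  b ∪ b ∪ b ∩ b ∩ b ∩ c ∪ c ∪ j
Right:  (b ∩ c) ∩ b ∩ b ∪ b ∪ c ∪ b ∪ j
  Un-nest:  b ∩ b ∩ b ∩ c ∪ b ∪ c ∪ b ∪ j
  Order the arguments:  b ∪ b ∪ b ∩ b ∩ b ∩ c ∪ c ∪ j

Answer: yes — both canonical forms are b ∪ b ∪ b ∩ b ∩ b ∩ c ∪ c ∪ j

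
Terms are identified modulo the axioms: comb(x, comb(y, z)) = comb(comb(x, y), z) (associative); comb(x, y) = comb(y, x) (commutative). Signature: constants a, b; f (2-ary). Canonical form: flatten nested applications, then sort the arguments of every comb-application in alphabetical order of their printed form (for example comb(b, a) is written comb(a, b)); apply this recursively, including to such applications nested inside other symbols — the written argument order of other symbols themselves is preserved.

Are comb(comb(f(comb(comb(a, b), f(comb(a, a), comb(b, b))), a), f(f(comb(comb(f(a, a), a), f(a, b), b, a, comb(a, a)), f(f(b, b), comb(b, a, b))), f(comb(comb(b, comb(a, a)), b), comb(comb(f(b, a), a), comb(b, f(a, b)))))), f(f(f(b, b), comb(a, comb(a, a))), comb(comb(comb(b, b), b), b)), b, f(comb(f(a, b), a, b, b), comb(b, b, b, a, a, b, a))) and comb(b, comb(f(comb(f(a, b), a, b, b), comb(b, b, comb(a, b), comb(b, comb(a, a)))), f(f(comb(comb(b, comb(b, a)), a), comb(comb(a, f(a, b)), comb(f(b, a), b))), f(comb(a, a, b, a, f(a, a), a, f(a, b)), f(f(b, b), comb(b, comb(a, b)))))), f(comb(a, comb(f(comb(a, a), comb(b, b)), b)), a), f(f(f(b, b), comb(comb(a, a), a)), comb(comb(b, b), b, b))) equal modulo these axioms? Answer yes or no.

Left:  comb(comb(f(comb(comb(a, b), f(comb(a, a), comb(b, b))), a), f(f(comb(comb(f(a, a), a), f(a, b), b, a, comb(a, a)), f(f(b, b), comb(b, a, b))), f(comb(comb(b, comb(a, a)), b), comb(comb(f(b, a), a), comb(b, f(a, b)))))), f(f(f(b, b), comb(a, comb(a, a))), comb(comb(comb(b, b), b), b)), b, f(comb(f(a, b), a, b, b), comb(b, b, b, a, a, b, a)))
  Flatten:  comb(f(comb(comb(a, b), f(comb(a, a), comb(b, b))), a), f(f(comb(comb(f(a, a), a), f(a, b), b, a, comb(a, a)), f(f(b, b), comb(b, a, b))), f(comb(comb(b, comb(a, a)), b), comb(comb(f(b, a), a), comb(b, f(a, b))))), f(f(f(b, b), comb(a, comb(a, a))), comb(comb(comb(b, b), b), b)), b, f(comb(f(a, b), a, b, b), comb(b, b, b, a, a, b, a)))
  Simplify inside:  f(comb(comb(a, b), f(comb(a, a), comb(b, b))), a)  →  f(comb(a, b, f(comb(a, a), comb(b, b))), a)
  Inside:  f(f(comb(comb(f(a, a), a), f(a, b), b, a, comb(a, a)), f(f(b, b), comb(b, a, b))), f(comb(comb(b, comb(a, a)), b), comb(comb(f(b, a), a), comb(b, f(a, b)))))  →  f(f(comb(a, a, a, a, b, f(a, a), f(a, b)), f(f(b, b), comb(a, b, b))), f(comb(a, a, b, b), comb(a, b, f(a, b), f(b, a))))
  Simplify inside:  f(f(f(b, b), comb(a, comb(a, a))), comb(comb(comb(b, b), b), b))  →  f(f(f(b, b), comb(a, a, a)), comb(b, b, b, b))
  Order the arguments:  comb(b, f(comb(a, b, b, f(a, b)), comb(a, a, a, b, b, b, b)), f(comb(a, b, f(comb(a, a), comb(b, b))), a), f(f(comb(a, a, a, a, b, f(a, a), f(a, b)), f(f(b, b), comb(a, b, b))), f(comb(a, a, b, b), comb(a, b, f(a, b), f(b, a)))), f(f(f(b, b), comb(a, a, a)), comb(b, b, b, b)))
Right:  comb(b, comb(f(comb(f(a, b), a, b, b), comb(b, b, comb(a, b), comb(b, comb(a, a)))), f(f(comb(comb(b, comb(b, a)), a), comb(comb(a, f(a, b)), comb(f(b, a), b))), f(comb(a, a, b, a, f(a, a), a, f(a, b)), f(f(b, b), comb(b, comb(a, b)))))), f(comb(a, comb(f(comb(a, a), comb(b, b)), b)), a), f(f(f(b, b), comb(comb(a, a), a)), comb(comb(b, b), b, b)))
  Un-nest:  comb(b, f(comb(f(a, b), a, b, b), comb(b, b, comb(a, b), comb(b, comb(a, a)))), f(f(comb(comb(b, comb(b, a)), a), comb(comb(a, f(a, b)), comb(f(b, a), b))), f(comb(a, a, b, a, f(a, a), a, f(a, b)), f(f(b, b), comb(b, comb(a, b))))), f(comb(a, comb(f(comb(a, a), comb(b, b)), b)), a), f(f(f(b, b), comb(comb(a, a), a)), comb(comb(b, b), b, b)))
  Simplify inside:  f(comb(f(a, b), a, b, b), comb(b, b, comb(a, b), comb(b, comb(a, a))))  →  f(comb(a, b, b, f(a, b)), comb(a, a, a, b, b, b, b))
  Inside:  f(f(comb(comb(b, comb(b, a)), a), comb(comb(a, f(a, b)), comb(f(b, a), b))), f(comb(a, a, b, a, f(a, a), a, f(a, b)), f(f(b, b), comb(b, comb(a, b)))))  →  f(f(comb(a, a, b, b), comb(a, b, f(a, b), f(b, a))), f(comb(a, a, a, a, b, f(a, a), f(a, b)), f(f(b, b), comb(a, b, b))))
  Simplify inside:  f(comb(a, comb(f(comb(a, a), comb(b, b)), b)), a)  →  f(comb(a, b, f(comb(a, a), comb(b, b))), a)
  Sort arguments:  comb(b, f(comb(a, b, b, f(a, b)), comb(a, a, a, b, b, b, b)), f(comb(a, b, f(comb(a, a), comb(b, b))), a), f(f(comb(a, a, b, b), comb(a, b, f(a, b), f(b, a))), f(comb(a, a, a, a, b, f(a, a), f(a, b)), f(f(b, b), comb(a, b, b)))), f(f(f(b, b), comb(a, a, a)), comb(b, b, b, b)))

Answer: no — comb(b, f(comb(a, b, b, f(a, b)), comb(a, a, a, b, b, b, b)), f(comb(a, b, f(comb(a, a), comb(b, b))), a), f(f(comb(a, a, a, a, b, f(a, a), f(a, b)), f(f(b, b), comb(a, b, b))), f(comb(a, a, b, b), comb(a, b, f(a, b), f(b, a)))), f(f(f(b, b), comb(a, a, a)), comb(b, b, b, b))) vs comb(b, f(comb(a, b, b, f(a, b)), comb(a, a, a, b, b, b, b)), f(comb(a, b, f(comb(a, a), comb(b, b))), a), f(f(comb(a, a, b, b), comb(a, b, f(a, b), f(b, a))), f(comb(a, a, a, a, b, f(a, a), f(a, b)), f(f(b, b), comb(a, b, b)))), f(f(f(b, b), comb(a, a, a)), comb(b, b, b, b)))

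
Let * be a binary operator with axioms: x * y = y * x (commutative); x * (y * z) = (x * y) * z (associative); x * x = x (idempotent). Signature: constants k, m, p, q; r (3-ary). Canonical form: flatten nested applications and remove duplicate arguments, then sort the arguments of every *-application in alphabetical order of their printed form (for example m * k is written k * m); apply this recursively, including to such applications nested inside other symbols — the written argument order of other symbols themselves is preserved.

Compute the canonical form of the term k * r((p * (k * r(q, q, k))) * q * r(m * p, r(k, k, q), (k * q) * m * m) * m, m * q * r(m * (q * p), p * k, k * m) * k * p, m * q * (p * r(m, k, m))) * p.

Answer: k * p * r(k * m * p * q * r(m * p, r(k, k, q), k * m * q) * r(q, q, k), k * m * p * q * r(m * p * q, k * p, k * m), m * p * q * r(m, k, m))

Derivation:
Simplify inside:  r((p * (k * r(q, q, k))) * q * r(m * p, r(k, k, q), (k * q) * m * m) * m, m * q * r(m * (q * p), p * k, k * m) * k * p, m * q * (p * r(m, k, m)))  →  r(k * m * p * q * r(m * p, r(k, k, q), k * m * q) * r(q, q, k), k * m * p * q * r(m * p * q, k * p, k * m), m * p * q * r(m, k, m))
Sort arguments:  k * p * r(k * m * p * q * r(m * p, r(k, k, q), k * m * q) * r(q, q, k), k * m * p * q * r(m * p * q, k * p, k * m), m * p * q * r(m, k, m))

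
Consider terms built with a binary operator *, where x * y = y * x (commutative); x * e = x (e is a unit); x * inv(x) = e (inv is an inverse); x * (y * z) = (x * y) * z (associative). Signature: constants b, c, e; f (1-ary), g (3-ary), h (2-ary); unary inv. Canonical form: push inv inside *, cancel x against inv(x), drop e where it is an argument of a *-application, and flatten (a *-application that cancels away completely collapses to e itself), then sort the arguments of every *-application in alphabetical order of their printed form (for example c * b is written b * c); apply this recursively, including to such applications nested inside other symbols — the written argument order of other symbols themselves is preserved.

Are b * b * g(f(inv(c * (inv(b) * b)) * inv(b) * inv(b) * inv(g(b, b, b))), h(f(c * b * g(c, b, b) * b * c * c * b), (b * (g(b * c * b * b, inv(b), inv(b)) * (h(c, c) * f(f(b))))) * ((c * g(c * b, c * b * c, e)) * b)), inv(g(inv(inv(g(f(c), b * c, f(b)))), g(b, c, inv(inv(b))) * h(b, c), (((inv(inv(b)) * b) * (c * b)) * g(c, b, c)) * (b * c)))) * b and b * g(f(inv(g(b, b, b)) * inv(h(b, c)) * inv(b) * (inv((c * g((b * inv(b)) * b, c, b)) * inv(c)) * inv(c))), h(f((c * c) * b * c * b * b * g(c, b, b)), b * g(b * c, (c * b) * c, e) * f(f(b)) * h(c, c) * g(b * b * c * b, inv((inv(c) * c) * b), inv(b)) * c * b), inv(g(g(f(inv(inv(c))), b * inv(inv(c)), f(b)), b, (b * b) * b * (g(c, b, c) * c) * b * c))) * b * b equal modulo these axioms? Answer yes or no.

Answer: no — b * b * b * g(f(inv(b) * inv(b) * inv(c) * inv(g(b, b, b))), h(f(b * b * b * c * c * c * g(c, b, b)), b * b * c * f(f(b)) * g(b * b * b * c, inv(b), inv(b)) * g(b * c, b * c * c, e) * h(c, c)), inv(g(g(f(c), b * c, f(b)), g(b, c, b) * h(b, c), b * b * b * b * c * c * g(c, b, c)))) vs b * b * b * g(f(inv(b) * inv(c) * inv(g(b, b, b)) * inv(g(b, c, b)) * inv(h(b, c))), h(f(b * b * b * c * c * c * g(c, b, b)), b * b * c * f(f(b)) * g(b * b * b * c, inv(b), inv(b)) * g(b * c, b * c * c, e) * h(c, c)), inv(g(g(f(c), b * c, f(b)), b, b * b * b * b * c * c * g(c, b, c))))

Derivation:
Left:  b * b * g(f(inv(c * (inv(b) * b)) * inv(b) * inv(b) * inv(g(b, b, b))), h(f(c * b * g(c, b, b) * b * c * c * b), (b * (g(b * c * b * b, inv(b), inv(b)) * (h(c, c) * f(f(b))))) * ((c * g(c * b, c * b * c, e)) * b)), inv(g(inv(inv(g(f(c), b * c, f(b)))), g(b, c, inv(inv(b))) * h(b, c), (((inv(inv(b)) * b) * (c * b)) * g(c, b, c)) * (b * c)))) * b
  Push inv inside:  distribute inv over * and collapse double inv
  Combine occurrences:  b * b * b * g(f(inv(b) * inv(b) * inv(c) * inv(g(b, b, b))), h(f(b * b * b * c * c * c * g(c, b, b)), b * b * c * f(f(b)) * g(b * b * b * c, inv(b), inv(b)) * g(b * c, b * c * c, e) * h(c, c)), inv(g(g(f(c), b * c, f(b)), g(b, c, b) * h(b, c), b * b * b * b * c * c * g(c, b, c))))
Right:  b * g(f(inv(g(b, b, b)) * inv(h(b, c)) * inv(b) * (inv((c * g((b * inv(b)) * b, c, b)) * inv(c)) * inv(c))), h(f((c * c) * b * c * b * b * g(c, b, b)), b * g(b * c, (c * b) * c, e) * f(f(b)) * h(c, c) * g(b * b * c * b, inv((inv(c) * c) * b), inv(b)) * c * b), inv(g(g(f(inv(inv(c))), b * inv(inv(c)), f(b)), b, (b * b) * b * (g(c, b, c) * c) * b * c))) * b * b
  Push inv inside:  distribute inv over * and collapse double inv
  Collect:  b * b * b * g(f(inv(b) * inv(c) * inv(g(b, b, b)) * inv(g(b, c, b)) * inv(h(b, c))), h(f(b * b * b * c * c * c * g(c, b, b)), b * b * c * f(f(b)) * g(b * b * b * c, inv(b), inv(b)) * g(b * c, b * c * c, e) * h(c, c)), inv(g(g(f(c), b * c, f(b)), b, b * b * b * b * c * c * g(c, b, c))))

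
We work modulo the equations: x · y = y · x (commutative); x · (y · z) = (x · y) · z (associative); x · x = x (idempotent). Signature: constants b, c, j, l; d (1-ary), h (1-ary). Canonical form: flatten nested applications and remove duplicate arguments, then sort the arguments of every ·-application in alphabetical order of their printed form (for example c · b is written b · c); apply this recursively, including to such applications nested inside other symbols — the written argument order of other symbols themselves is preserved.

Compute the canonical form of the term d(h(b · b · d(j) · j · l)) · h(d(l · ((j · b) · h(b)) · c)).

Canonicalize subterm:  d(h(b · b · d(j) · j · l))  →  d(h(b · d(j) · j · l))
Canonicalize subterm:  h(d(l · ((j · b) · h(b)) · c))  →  h(d(b · c · h(b) · j · l))
Order the arguments:  d(h(b · d(j) · j · l)) · h(d(b · c · h(b) · j · l))

Answer: d(h(b · d(j) · j · l)) · h(d(b · c · h(b) · j · l))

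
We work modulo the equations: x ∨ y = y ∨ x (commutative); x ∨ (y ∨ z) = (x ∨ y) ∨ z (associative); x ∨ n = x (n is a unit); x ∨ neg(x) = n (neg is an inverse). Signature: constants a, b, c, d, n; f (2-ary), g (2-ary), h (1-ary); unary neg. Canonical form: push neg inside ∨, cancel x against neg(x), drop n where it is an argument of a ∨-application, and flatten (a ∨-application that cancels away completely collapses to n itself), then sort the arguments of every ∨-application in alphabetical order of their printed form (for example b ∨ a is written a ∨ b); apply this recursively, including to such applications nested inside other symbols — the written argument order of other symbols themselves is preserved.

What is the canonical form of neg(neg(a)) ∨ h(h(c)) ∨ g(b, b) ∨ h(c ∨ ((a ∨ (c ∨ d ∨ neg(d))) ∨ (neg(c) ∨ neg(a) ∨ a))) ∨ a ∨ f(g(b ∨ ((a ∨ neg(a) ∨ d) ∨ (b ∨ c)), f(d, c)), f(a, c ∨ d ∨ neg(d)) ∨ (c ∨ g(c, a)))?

Push neg inside:  distribute neg over ∨ and collapse double neg
Collect:  a ∨ a ∨ h(h(c)) ∨ g(b, b) ∨ h(a ∨ c) ∨ f(g(b ∨ b ∨ c ∨ d, f(d, c)), c ∨ f(a, c) ∨ g(c, a))
Sort arguments:  a ∨ a ∨ f(g(b ∨ b ∨ c ∨ d, f(d, c)), c ∨ f(a, c) ∨ g(c, a)) ∨ g(b, b) ∨ h(a ∨ c) ∨ h(h(c))

Answer: a ∨ a ∨ f(g(b ∨ b ∨ c ∨ d, f(d, c)), c ∨ f(a, c) ∨ g(c, a)) ∨ g(b, b) ∨ h(a ∨ c) ∨ h(h(c))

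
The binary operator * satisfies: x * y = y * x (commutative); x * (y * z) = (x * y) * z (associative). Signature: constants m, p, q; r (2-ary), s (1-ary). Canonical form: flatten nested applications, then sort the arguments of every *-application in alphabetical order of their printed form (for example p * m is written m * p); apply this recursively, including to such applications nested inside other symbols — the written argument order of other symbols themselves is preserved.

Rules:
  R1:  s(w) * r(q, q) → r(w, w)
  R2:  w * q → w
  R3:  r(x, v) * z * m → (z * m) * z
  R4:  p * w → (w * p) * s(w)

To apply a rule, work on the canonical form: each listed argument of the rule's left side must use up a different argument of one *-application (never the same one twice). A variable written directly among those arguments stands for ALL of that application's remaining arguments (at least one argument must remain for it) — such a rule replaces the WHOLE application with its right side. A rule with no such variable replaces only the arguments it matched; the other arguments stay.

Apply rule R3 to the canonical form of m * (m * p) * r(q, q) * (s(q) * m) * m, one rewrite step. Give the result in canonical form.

Answer: m * m * m * m * m * m * m * p * p * s(q) * s(q)

Derivation:
Canonical form:  m * m * m * m * p * r(q, q) * s(q)
R3 matches:  uses m, r(q, q);  v := q, x := q, z := m * m * m * p * s(q)
Every leftover argument binds to the variable; the entire application is replaced.
New term:  m * m * m * m * m * m * m * p * p * s(q) * s(q)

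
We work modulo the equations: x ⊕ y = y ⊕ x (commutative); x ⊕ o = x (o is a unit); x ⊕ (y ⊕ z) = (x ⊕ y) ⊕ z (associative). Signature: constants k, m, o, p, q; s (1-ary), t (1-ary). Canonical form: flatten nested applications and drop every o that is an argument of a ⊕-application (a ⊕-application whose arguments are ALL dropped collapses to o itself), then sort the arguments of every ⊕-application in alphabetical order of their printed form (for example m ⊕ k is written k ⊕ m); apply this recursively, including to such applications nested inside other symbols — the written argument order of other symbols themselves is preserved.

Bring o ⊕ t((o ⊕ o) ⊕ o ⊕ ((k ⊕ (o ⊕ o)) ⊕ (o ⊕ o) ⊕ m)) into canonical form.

Answer: t(k ⊕ m)

Derivation:
Simplify inside:  t((o ⊕ o) ⊕ o ⊕ ((k ⊕ (o ⊕ o)) ⊕ (o ⊕ o) ⊕ m))  →  t(k ⊕ m)
Units out:  drop o
Sort:  t(k ⊕ m)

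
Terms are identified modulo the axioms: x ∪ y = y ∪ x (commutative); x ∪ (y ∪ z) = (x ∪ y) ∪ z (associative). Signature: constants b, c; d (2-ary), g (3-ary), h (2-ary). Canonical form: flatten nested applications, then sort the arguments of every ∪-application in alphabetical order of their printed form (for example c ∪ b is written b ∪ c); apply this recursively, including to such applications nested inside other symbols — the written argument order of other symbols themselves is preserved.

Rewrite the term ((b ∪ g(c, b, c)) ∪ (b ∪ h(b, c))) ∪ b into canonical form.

Merge nested applications:  b ∪ g(c, b, c) ∪ b ∪ h(b, c) ∪ b
Sort:  b ∪ b ∪ b ∪ g(c, b, c) ∪ h(b, c)

Answer: b ∪ b ∪ b ∪ g(c, b, c) ∪ h(b, c)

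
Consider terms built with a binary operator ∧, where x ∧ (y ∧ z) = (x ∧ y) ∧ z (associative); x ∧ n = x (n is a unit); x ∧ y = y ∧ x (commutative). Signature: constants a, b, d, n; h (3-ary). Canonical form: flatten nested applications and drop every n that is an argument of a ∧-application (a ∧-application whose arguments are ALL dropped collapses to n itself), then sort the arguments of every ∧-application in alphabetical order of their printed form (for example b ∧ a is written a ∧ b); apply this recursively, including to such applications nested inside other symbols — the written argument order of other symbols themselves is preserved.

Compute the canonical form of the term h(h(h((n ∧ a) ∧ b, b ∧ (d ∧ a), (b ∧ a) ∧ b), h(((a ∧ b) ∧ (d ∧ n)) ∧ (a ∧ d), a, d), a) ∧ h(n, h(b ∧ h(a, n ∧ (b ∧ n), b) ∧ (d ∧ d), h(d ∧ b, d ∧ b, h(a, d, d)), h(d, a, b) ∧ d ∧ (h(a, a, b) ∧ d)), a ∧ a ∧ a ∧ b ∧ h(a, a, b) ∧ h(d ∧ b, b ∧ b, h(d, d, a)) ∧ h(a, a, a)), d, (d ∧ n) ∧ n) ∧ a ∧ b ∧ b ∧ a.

Inside:  h(h(h((n ∧ a) ∧ b, b ∧ (d ∧ a), (b ∧ a) ∧ b), h(((a ∧ b) ∧ (d ∧ n)) ∧ (a ∧ d), a, d), a) ∧ h(n, h(b ∧ h(a, n ∧ (b ∧ n), b) ∧ (d ∧ d), h(d ∧ b, d ∧ b, h(a, d, d)), h(d, a, b) ∧ d ∧ (h(a, a, b) ∧ d)), a ∧ a ∧ a ∧ b ∧ h(a, a, b) ∧ h(d ∧ b, b ∧ b, h(d, d, a)) ∧ h(a, a, a)), d, (d ∧ n) ∧ n)  →  h(h(h(a ∧ b, a ∧ b ∧ d, a ∧ b ∧ b), h(a ∧ a ∧ b ∧ d ∧ d, a, d), a) ∧ h(n, h(b ∧ d ∧ d ∧ h(a, b, b), h(b ∧ d, b ∧ d, h(a, d, d)), d ∧ d ∧ h(a, a, b) ∧ h(d, a, b)), a ∧ a ∧ a ∧ b ∧ h(a, a, a) ∧ h(a, a, b) ∧ h(b ∧ d, b ∧ b, h(d, d, a))), d, d)
Order the arguments:  a ∧ a ∧ b ∧ b ∧ h(h(h(a ∧ b, a ∧ b ∧ d, a ∧ b ∧ b), h(a ∧ a ∧ b ∧ d ∧ d, a, d), a) ∧ h(n, h(b ∧ d ∧ d ∧ h(a, b, b), h(b ∧ d, b ∧ d, h(a, d, d)), d ∧ d ∧ h(a, a, b) ∧ h(d, a, b)), a ∧ a ∧ a ∧ b ∧ h(a, a, a) ∧ h(a, a, b) ∧ h(b ∧ d, b ∧ b, h(d, d, a))), d, d)

Answer: a ∧ a ∧ b ∧ b ∧ h(h(h(a ∧ b, a ∧ b ∧ d, a ∧ b ∧ b), h(a ∧ a ∧ b ∧ d ∧ d, a, d), a) ∧ h(n, h(b ∧ d ∧ d ∧ h(a, b, b), h(b ∧ d, b ∧ d, h(a, d, d)), d ∧ d ∧ h(a, a, b) ∧ h(d, a, b)), a ∧ a ∧ a ∧ b ∧ h(a, a, a) ∧ h(a, a, b) ∧ h(b ∧ d, b ∧ b, h(d, d, a))), d, d)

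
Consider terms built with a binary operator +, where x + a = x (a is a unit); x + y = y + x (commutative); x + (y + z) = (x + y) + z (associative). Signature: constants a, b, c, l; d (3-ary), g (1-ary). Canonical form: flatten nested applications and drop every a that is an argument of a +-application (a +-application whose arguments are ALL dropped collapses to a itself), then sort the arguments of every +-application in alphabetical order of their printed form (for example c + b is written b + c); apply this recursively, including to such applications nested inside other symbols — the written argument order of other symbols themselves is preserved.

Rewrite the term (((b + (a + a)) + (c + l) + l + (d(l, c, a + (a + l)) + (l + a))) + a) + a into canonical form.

Answer: b + c + d(l, c, l) + l + l + l

Derivation:
Un-nest:  b + a + a + c + l + l + d(l, c, a + (a + l)) + l + a + a + a
Canonicalize subterm:  d(l, c, a + (a + l))  →  d(l, c, l)
Units out:  drop a (×5)
Sort arguments:  b + c + d(l, c, l) + l + l + l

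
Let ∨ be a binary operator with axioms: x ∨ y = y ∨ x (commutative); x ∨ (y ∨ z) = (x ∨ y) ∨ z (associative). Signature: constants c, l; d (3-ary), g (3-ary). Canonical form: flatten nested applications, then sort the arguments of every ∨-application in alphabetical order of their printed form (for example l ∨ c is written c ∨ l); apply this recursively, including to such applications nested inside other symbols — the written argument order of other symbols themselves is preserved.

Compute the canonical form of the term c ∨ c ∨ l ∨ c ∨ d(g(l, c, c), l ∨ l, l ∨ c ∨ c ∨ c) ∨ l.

Answer: c ∨ c ∨ c ∨ d(g(l, c, c), l ∨ l, c ∨ c ∨ c ∨ l) ∨ l ∨ l

Derivation:
Canonicalize subterm:  d(g(l, c, c), l ∨ l, l ∨ c ∨ c ∨ c)  →  d(g(l, c, c), l ∨ l, c ∨ c ∨ c ∨ l)
Sort arguments:  c ∨ c ∨ c ∨ d(g(l, c, c), l ∨ l, c ∨ c ∨ c ∨ l) ∨ l ∨ l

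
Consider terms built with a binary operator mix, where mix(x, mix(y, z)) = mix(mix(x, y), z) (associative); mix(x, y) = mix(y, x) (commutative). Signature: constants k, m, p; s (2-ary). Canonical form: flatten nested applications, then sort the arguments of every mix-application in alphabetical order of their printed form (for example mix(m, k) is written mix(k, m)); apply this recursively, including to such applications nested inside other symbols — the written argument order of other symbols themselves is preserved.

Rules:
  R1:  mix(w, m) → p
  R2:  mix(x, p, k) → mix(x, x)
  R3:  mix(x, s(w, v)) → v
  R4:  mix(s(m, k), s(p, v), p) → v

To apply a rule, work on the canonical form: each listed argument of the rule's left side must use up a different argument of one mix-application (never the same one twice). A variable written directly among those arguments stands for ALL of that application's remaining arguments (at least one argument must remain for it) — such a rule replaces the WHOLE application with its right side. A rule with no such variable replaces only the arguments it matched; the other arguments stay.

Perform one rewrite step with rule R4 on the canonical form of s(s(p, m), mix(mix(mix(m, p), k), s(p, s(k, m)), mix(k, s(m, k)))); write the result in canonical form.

Canonical form:  s(s(p, m), mix(k, k, m, p, s(m, k), s(p, s(k, m))))
Apply R4:  consuming p, s(m, k), s(p, s(k, m));  v := s(k, m)
Giving:  s(s(p, m), mix(k, k, m, s(k, m)))

Answer: s(s(p, m), mix(k, k, m, s(k, m)))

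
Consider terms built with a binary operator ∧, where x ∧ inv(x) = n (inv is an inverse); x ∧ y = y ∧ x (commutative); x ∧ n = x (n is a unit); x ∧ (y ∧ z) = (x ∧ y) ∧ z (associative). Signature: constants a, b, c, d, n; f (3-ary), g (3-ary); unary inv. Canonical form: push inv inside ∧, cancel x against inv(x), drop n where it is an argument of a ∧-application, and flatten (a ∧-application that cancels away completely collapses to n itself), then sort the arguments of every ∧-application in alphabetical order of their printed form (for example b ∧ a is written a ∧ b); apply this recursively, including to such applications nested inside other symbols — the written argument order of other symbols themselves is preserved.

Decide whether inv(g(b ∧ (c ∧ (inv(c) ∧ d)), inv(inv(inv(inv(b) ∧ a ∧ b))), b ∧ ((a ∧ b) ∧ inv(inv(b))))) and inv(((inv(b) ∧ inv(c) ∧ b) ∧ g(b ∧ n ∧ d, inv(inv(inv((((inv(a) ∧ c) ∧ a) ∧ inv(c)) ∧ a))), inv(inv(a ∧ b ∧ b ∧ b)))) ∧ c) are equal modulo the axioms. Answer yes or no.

Answer: yes — both canonical forms are inv(g(b ∧ d, inv(a), a ∧ b ∧ b ∧ b))

Derivation:
Left:  inv(g(b ∧ (c ∧ (inv(c) ∧ d)), inv(inv(inv(inv(b) ∧ a ∧ b))), b ∧ ((a ∧ b) ∧ inv(inv(b)))))
  Push inv inside:  distribute inv over ∧ and collapse double inv
  Collect terms:  inv(g(b ∧ d, inv(a), a ∧ b ∧ b ∧ b))
Right:  inv(((inv(b) ∧ inv(c) ∧ b) ∧ g(b ∧ n ∧ d, inv(inv(inv((((inv(a) ∧ c) ∧ a) ∧ inv(c)) ∧ a))), inv(inv(a ∧ b ∧ b ∧ b)))) ∧ c)
  Push inv inside:  distribute inv over ∧ and collapse double inv
  Cancel inverse pairs:  b cancels; c cancels
  Combine occurrences:  inv(g(b ∧ d, inv(a), a ∧ b ∧ b ∧ b))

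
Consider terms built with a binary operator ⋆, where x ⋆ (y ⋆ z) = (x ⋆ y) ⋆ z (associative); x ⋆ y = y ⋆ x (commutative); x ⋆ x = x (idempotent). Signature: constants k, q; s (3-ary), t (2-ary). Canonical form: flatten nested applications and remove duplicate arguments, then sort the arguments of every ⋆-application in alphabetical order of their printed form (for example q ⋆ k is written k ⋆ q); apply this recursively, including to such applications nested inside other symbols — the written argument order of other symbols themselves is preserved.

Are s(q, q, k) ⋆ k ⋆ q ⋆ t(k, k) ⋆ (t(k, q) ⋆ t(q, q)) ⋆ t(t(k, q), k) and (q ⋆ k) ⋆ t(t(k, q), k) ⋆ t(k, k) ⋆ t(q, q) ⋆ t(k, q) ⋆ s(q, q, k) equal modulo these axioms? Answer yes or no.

Left:  s(q, q, k) ⋆ k ⋆ q ⋆ t(k, k) ⋆ (t(k, q) ⋆ t(q, q)) ⋆ t(t(k, q), k)
  Merge nested applications:  s(q, q, k) ⋆ k ⋆ q ⋆ t(k, k) ⋆ t(k, q) ⋆ t(q, q) ⋆ t(t(k, q), k)
  Sort arguments:  k ⋆ q ⋆ s(q, q, k) ⋆ t(k, k) ⋆ t(k, q) ⋆ t(q, q) ⋆ t(t(k, q), k)
Right:  (q ⋆ k) ⋆ t(t(k, q), k) ⋆ t(k, k) ⋆ t(q, q) ⋆ t(k, q) ⋆ s(q, q, k)
  Un-nest:  q ⋆ k ⋆ t(t(k, q), k) ⋆ t(k, k) ⋆ t(q, q) ⋆ t(k, q) ⋆ s(q, q, k)
  Order the arguments:  k ⋆ q ⋆ s(q, q, k) ⋆ t(k, k) ⋆ t(k, q) ⋆ t(q, q) ⋆ t(t(k, q), k)

Answer: yes — both canonical forms are k ⋆ q ⋆ s(q, q, k) ⋆ t(k, k) ⋆ t(k, q) ⋆ t(q, q) ⋆ t(t(k, q), k)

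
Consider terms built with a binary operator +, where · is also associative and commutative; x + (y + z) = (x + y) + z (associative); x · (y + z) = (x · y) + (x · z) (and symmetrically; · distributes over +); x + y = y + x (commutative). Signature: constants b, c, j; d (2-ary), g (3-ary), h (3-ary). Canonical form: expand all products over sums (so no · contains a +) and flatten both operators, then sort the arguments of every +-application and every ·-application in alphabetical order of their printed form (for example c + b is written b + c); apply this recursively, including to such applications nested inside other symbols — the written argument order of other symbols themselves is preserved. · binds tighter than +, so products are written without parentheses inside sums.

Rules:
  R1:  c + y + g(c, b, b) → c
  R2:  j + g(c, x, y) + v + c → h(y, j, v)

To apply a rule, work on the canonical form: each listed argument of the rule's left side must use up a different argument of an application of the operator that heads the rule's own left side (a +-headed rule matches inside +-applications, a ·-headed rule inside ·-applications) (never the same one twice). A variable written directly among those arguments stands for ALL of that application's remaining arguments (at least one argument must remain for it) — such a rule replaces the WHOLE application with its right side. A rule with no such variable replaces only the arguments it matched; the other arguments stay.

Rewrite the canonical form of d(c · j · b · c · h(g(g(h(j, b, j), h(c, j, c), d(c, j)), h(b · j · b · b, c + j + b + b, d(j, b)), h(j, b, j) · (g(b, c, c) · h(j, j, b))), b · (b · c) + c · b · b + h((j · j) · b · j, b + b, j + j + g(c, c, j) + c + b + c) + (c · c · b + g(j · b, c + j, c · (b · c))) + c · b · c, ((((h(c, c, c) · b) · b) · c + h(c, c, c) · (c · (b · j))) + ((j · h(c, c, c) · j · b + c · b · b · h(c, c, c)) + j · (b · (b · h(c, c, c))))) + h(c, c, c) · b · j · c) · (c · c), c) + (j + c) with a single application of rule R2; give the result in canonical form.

Canonical form:  c + d(b · c · c · c · c · h(g(g(h(j, b, j), h(c, j, c), d(c, j)), h(b · b · b · j, b + b + c + j, d(j, b)), g(b, c, c) · h(j, b, j) · h(j, j, b)), b · b · c + b · b · c + b · c · c + b · c · c + g(b · j, c + j, b · c · c) + h(b · j · j · j, b + b, b + c + c + g(c, c, j) + j + j), b · b · c · h(c, c, c) + b · b · c · h(c, c, c) + b · b · h(c, c, c) · j + b · c · h(c, c, c) · j + b · c · h(c, c, c) · j + b · h(c, c, c) · j · j) · j, c) + j
R2 matches:  uses c, g(c, c, j), j;  v := b + c + j, x := c, y := j
Every leftover argument binds to the variable; the entire application is replaced.
Result:  c + d(b · c · c · c · c · h(g(g(h(j, b, j), h(c, j, c), d(c, j)), h(b · b · b · j, b + b + c + j, d(j, b)), g(b, c, c) · h(j, b, j) · h(j, j, b)), b · b · c + b · b · c + b · c · c + b · c · c + g(b · j, c + j, b · c · c) + h(b · j · j · j, b + b, h(j, j, b + c + j)), b · b · c · h(c, c, c) + b · b · c · h(c, c, c) + b · b · h(c, c, c) · j + b · c · h(c, c, c) · j + b · c · h(c, c, c) · j + b · h(c, c, c) · j · j) · j, c) + j

Answer: c + d(b · c · c · c · c · h(g(g(h(j, b, j), h(c, j, c), d(c, j)), h(b · b · b · j, b + b + c + j, d(j, b)), g(b, c, c) · h(j, b, j) · h(j, j, b)), b · b · c + b · b · c + b · c · c + b · c · c + g(b · j, c + j, b · c · c) + h(b · j · j · j, b + b, h(j, j, b + c + j)), b · b · c · h(c, c, c) + b · b · c · h(c, c, c) + b · b · h(c, c, c) · j + b · c · h(c, c, c) · j + b · c · h(c, c, c) · j + b · h(c, c, c) · j · j) · j, c) + j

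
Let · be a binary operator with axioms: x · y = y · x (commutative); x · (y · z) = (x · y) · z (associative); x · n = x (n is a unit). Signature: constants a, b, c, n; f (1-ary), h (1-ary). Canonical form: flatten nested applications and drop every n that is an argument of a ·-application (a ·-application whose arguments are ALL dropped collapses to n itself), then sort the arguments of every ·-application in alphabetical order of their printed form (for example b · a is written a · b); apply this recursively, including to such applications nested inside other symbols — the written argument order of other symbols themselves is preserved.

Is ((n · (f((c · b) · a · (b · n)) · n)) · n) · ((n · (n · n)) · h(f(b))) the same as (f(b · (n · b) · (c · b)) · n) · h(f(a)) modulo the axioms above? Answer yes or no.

Answer: no — f(a · b · b · c) · h(f(b)) vs f(b · b · b · c) · h(f(a))

Derivation:
Left:  ((n · (f((c · b) · a · (b · n)) · n)) · n) · ((n · (n · n)) · h(f(b)))
  Merge nested applications:  n · f((c · b) · a · (b · n)) · n · n · n · n · n · h(f(b))
  Inside:  f((c · b) · a · (b · n))  →  f(a · b · b · c)
  Drop the unit:  drop n (×6)
  Sort arguments:  f(a · b · b · c) · h(f(b))
Right:  (f(b · (n · b) · (c · b)) · n) · h(f(a))
  Un-nest:  f(b · (n · b) · (c · b)) · n · h(f(a))
  Inside:  f(b · (n · b) · (c · b))  →  f(b · b · b · c)
  Drop the unit:  drop n
  Sort arguments:  f(b · b · b · c) · h(f(a))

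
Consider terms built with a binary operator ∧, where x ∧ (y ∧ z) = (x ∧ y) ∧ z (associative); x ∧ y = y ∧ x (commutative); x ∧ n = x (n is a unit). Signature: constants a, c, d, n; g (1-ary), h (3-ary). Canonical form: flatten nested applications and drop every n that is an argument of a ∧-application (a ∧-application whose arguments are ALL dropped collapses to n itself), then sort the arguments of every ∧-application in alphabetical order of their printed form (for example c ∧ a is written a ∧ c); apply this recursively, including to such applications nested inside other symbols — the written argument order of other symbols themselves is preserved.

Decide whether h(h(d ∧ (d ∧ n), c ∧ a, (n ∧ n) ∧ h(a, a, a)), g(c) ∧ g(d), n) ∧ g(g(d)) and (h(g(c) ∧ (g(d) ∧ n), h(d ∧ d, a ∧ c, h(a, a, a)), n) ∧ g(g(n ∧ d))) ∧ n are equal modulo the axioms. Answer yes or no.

Left:  h(h(d ∧ (d ∧ n), c ∧ a, (n ∧ n) ∧ h(a, a, a)), g(c) ∧ g(d), n) ∧ g(g(d))
  Inside:  h(h(d ∧ (d ∧ n), c ∧ a, (n ∧ n) ∧ h(a, a, a)), g(c) ∧ g(d), n)  →  h(h(d ∧ d, a ∧ c, h(a, a, a)), g(c) ∧ g(d), n)
  Order the arguments:  g(g(d)) ∧ h(h(d ∧ d, a ∧ c, h(a, a, a)), g(c) ∧ g(d), n)
Right:  (h(g(c) ∧ (g(d) ∧ n), h(d ∧ d, a ∧ c, h(a, a, a)), n) ∧ g(g(n ∧ d))) ∧ n
  Un-nest:  h(g(c) ∧ (g(d) ∧ n), h(d ∧ d, a ∧ c, h(a, a, a)), n) ∧ g(g(n ∧ d)) ∧ n
  Simplify inside:  h(g(c) ∧ (g(d) ∧ n), h(d ∧ d, a ∧ c, h(a, a, a)), n)  →  h(g(c) ∧ g(d), h(d ∧ d, a ∧ c, h(a, a, a)), n)
  Inside:  g(g(n ∧ d))  →  g(g(d))
  Unit:  drop n
  Sort:  g(g(d)) ∧ h(g(c) ∧ g(d), h(d ∧ d, a ∧ c, h(a, a, a)), n)

Answer: no — g(g(d)) ∧ h(h(d ∧ d, a ∧ c, h(a, a, a)), g(c) ∧ g(d), n) vs g(g(d)) ∧ h(g(c) ∧ g(d), h(d ∧ d, a ∧ c, h(a, a, a)), n)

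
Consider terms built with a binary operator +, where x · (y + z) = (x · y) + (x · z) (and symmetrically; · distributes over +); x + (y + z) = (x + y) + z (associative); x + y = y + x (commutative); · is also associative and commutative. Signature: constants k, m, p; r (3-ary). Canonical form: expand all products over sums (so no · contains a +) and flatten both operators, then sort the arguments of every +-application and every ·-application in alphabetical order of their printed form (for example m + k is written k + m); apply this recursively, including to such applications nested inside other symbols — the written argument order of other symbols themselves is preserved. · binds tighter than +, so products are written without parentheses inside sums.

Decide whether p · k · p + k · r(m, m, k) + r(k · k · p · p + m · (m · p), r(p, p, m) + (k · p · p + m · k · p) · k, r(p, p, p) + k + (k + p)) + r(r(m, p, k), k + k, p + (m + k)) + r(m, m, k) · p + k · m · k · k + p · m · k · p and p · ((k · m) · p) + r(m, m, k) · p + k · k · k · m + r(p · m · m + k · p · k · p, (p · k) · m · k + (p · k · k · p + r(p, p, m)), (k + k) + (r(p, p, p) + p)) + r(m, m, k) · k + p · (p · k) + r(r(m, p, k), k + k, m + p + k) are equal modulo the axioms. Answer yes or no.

Answer: yes — both canonical forms are k · k · k · m + k · m · p · p + k · p · p + k · r(m, m, k) + p · r(m, m, k) + r(k · k · p · p + m · m · p, k · k · m · p + k · k · p · p + r(p, p, m), k + k + p + r(p, p, p)) + r(r(m, p, k), k + k, k + m + p)

Derivation:
Left:  p · k · p + k · r(m, m, k) + r(k · k · p · p + m · (m · p), r(p, p, m) + (k · p · p + m · k · p) · k, r(p, p, p) + k + (k + p)) + r(r(m, p, k), k + k, p + (m + k)) + r(m, m, k) · p + k · m · k · k + p · m · k · p
  Expand:  k · p · p + k · r(m, m, k) + r(k · k · p · p + m · m · p, k · k · m · p + k · k · p · p + r(p, p, m), k + k + p + r(p, p, p)) + r(r(m, p, k), k + k, k + m + p) + p · r(m, m, k) + k · k · k · m + k · m · p · p
  Sort arguments:  k · k · k · m + k · m · p · p + k · p · p + k · r(m, m, k) + p · r(m, m, k) + r(k · k · p · p + m · m · p, k · k · m · p + k · k · p · p + r(p, p, m), k + k + p + r(p, p, p)) + r(r(m, p, k), k + k, k + m + p)
Right:  p · ((k · m) · p) + r(m, m, k) · p + k · k · k · m + r(p · m · m + k · p · k · p, (p · k) · m · k + (p · k · k · p + r(p, p, m)), (k + k) + (r(p, p, p) + p)) + r(m, m, k) · k + p · (p · k) + r(r(m, p, k), k + k, m + p + k)
  Merge nested applications:  k · m · p · p + p · r(m, m, k) + k · k · k · m + r(k · k · p · p + m · m · p, k · k · m · p + k · k · p · p + r(p, p, m), k + k + p + r(p, p, p)) + k · r(m, m, k) + k · p · p + r(r(m, p, k), k + k, k + m + p)
  Sort arguments:  k · k · k · m + k · m · p · p + k · p · p + k · r(m, m, k) + p · r(m, m, k) + r(k · k · p · p + m · m · p, k · k · m · p + k · k · p · p + r(p, p, m), k + k + p + r(p, p, p)) + r(r(m, p, k), k + k, k + m + p)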